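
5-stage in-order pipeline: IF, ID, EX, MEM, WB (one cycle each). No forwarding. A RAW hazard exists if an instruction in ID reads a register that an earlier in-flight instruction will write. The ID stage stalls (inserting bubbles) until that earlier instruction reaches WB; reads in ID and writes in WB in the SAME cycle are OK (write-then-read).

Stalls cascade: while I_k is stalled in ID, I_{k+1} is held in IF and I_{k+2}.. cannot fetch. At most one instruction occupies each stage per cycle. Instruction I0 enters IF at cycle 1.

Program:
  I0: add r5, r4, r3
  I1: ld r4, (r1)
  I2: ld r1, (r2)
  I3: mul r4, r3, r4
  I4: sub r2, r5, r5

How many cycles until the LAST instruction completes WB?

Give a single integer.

I0 add r5 <- r4,r3: IF@1 ID@2 stall=0 (-) EX@3 MEM@4 WB@5
I1 ld r4 <- r1: IF@2 ID@3 stall=0 (-) EX@4 MEM@5 WB@6
I2 ld r1 <- r2: IF@3 ID@4 stall=0 (-) EX@5 MEM@6 WB@7
I3 mul r4 <- r3,r4: IF@4 ID@5 stall=1 (RAW on I1.r4 (WB@6)) EX@7 MEM@8 WB@9
I4 sub r2 <- r5,r5: IF@5 ID@7 stall=0 (-) EX@8 MEM@9 WB@10

Answer: 10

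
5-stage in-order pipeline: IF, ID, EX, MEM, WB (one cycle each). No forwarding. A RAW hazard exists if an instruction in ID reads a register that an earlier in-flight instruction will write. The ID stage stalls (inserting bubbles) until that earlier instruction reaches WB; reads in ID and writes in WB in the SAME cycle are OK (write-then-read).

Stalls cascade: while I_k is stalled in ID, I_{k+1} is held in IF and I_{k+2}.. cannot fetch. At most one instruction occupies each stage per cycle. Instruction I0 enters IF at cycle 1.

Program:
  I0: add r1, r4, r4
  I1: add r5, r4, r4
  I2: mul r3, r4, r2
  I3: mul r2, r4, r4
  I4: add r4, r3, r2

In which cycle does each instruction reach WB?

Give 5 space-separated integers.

I0 add r1 <- r4,r4: IF@1 ID@2 stall=0 (-) EX@3 MEM@4 WB@5
I1 add r5 <- r4,r4: IF@2 ID@3 stall=0 (-) EX@4 MEM@5 WB@6
I2 mul r3 <- r4,r2: IF@3 ID@4 stall=0 (-) EX@5 MEM@6 WB@7
I3 mul r2 <- r4,r4: IF@4 ID@5 stall=0 (-) EX@6 MEM@7 WB@8
I4 add r4 <- r3,r2: IF@5 ID@6 stall=2 (RAW on I3.r2 (WB@8)) EX@9 MEM@10 WB@11

Answer: 5 6 7 8 11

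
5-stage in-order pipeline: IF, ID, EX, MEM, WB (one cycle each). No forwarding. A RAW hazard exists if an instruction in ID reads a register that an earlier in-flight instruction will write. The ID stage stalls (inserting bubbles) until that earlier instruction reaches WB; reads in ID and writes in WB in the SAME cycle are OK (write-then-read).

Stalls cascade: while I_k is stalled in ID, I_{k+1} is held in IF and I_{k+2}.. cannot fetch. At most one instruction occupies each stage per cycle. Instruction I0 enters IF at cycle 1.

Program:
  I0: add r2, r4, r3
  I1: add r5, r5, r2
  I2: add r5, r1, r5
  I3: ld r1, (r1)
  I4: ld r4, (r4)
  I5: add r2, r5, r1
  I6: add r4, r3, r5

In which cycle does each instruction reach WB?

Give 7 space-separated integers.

Answer: 5 8 11 12 13 15 16

Derivation:
I0 add r2 <- r4,r3: IF@1 ID@2 stall=0 (-) EX@3 MEM@4 WB@5
I1 add r5 <- r5,r2: IF@2 ID@3 stall=2 (RAW on I0.r2 (WB@5)) EX@6 MEM@7 WB@8
I2 add r5 <- r1,r5: IF@3 ID@6 stall=2 (RAW on I1.r5 (WB@8)) EX@9 MEM@10 WB@11
I3 ld r1 <- r1: IF@6 ID@9 stall=0 (-) EX@10 MEM@11 WB@12
I4 ld r4 <- r4: IF@9 ID@10 stall=0 (-) EX@11 MEM@12 WB@13
I5 add r2 <- r5,r1: IF@10 ID@11 stall=1 (RAW on I3.r1 (WB@12)) EX@13 MEM@14 WB@15
I6 add r4 <- r3,r5: IF@11 ID@13 stall=0 (-) EX@14 MEM@15 WB@16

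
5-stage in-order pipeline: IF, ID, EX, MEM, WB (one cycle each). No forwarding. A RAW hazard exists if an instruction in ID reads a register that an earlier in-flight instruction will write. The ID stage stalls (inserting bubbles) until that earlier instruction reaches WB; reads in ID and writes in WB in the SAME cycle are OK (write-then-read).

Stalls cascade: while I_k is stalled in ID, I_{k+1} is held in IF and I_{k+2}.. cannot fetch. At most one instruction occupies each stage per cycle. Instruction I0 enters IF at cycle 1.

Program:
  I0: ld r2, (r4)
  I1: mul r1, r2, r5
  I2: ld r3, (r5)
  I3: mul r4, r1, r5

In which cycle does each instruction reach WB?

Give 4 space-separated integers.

I0 ld r2 <- r4: IF@1 ID@2 stall=0 (-) EX@3 MEM@4 WB@5
I1 mul r1 <- r2,r5: IF@2 ID@3 stall=2 (RAW on I0.r2 (WB@5)) EX@6 MEM@7 WB@8
I2 ld r3 <- r5: IF@3 ID@6 stall=0 (-) EX@7 MEM@8 WB@9
I3 mul r4 <- r1,r5: IF@6 ID@7 stall=1 (RAW on I1.r1 (WB@8)) EX@9 MEM@10 WB@11

Answer: 5 8 9 11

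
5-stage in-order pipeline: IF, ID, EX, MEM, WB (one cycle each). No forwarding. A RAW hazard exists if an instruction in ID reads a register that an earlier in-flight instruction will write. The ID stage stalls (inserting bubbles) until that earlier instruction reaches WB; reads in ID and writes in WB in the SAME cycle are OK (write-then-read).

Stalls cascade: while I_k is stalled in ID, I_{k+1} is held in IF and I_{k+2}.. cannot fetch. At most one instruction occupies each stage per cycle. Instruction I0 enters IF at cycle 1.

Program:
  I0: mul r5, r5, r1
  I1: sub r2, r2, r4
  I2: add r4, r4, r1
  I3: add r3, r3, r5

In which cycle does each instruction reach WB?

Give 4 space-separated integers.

Answer: 5 6 7 8

Derivation:
I0 mul r5 <- r5,r1: IF@1 ID@2 stall=0 (-) EX@3 MEM@4 WB@5
I1 sub r2 <- r2,r4: IF@2 ID@3 stall=0 (-) EX@4 MEM@5 WB@6
I2 add r4 <- r4,r1: IF@3 ID@4 stall=0 (-) EX@5 MEM@6 WB@7
I3 add r3 <- r3,r5: IF@4 ID@5 stall=0 (-) EX@6 MEM@7 WB@8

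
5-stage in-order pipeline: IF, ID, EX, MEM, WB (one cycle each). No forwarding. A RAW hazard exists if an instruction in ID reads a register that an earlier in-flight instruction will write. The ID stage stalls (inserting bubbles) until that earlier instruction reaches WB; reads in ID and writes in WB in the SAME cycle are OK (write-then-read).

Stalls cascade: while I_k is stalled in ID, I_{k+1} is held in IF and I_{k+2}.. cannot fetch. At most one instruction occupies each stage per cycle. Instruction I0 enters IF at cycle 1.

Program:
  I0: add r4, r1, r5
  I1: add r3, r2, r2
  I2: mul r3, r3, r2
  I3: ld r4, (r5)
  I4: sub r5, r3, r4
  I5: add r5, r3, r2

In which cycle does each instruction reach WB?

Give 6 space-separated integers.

I0 add r4 <- r1,r5: IF@1 ID@2 stall=0 (-) EX@3 MEM@4 WB@5
I1 add r3 <- r2,r2: IF@2 ID@3 stall=0 (-) EX@4 MEM@5 WB@6
I2 mul r3 <- r3,r2: IF@3 ID@4 stall=2 (RAW on I1.r3 (WB@6)) EX@7 MEM@8 WB@9
I3 ld r4 <- r5: IF@4 ID@7 stall=0 (-) EX@8 MEM@9 WB@10
I4 sub r5 <- r3,r4: IF@7 ID@8 stall=2 (RAW on I3.r4 (WB@10)) EX@11 MEM@12 WB@13
I5 add r5 <- r3,r2: IF@8 ID@11 stall=0 (-) EX@12 MEM@13 WB@14

Answer: 5 6 9 10 13 14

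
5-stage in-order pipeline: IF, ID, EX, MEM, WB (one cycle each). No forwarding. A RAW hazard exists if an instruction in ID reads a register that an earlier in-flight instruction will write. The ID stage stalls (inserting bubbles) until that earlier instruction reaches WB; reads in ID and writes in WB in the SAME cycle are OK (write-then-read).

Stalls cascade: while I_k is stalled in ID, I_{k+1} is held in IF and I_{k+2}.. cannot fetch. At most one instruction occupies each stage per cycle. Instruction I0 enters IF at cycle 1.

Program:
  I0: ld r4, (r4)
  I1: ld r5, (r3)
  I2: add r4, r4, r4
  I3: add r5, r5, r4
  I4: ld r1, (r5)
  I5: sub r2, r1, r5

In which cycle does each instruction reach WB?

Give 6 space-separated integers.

I0 ld r4 <- r4: IF@1 ID@2 stall=0 (-) EX@3 MEM@4 WB@5
I1 ld r5 <- r3: IF@2 ID@3 stall=0 (-) EX@4 MEM@5 WB@6
I2 add r4 <- r4,r4: IF@3 ID@4 stall=1 (RAW on I0.r4 (WB@5)) EX@6 MEM@7 WB@8
I3 add r5 <- r5,r4: IF@4 ID@6 stall=2 (RAW on I2.r4 (WB@8)) EX@9 MEM@10 WB@11
I4 ld r1 <- r5: IF@6 ID@9 stall=2 (RAW on I3.r5 (WB@11)) EX@12 MEM@13 WB@14
I5 sub r2 <- r1,r5: IF@9 ID@12 stall=2 (RAW on I4.r1 (WB@14)) EX@15 MEM@16 WB@17

Answer: 5 6 8 11 14 17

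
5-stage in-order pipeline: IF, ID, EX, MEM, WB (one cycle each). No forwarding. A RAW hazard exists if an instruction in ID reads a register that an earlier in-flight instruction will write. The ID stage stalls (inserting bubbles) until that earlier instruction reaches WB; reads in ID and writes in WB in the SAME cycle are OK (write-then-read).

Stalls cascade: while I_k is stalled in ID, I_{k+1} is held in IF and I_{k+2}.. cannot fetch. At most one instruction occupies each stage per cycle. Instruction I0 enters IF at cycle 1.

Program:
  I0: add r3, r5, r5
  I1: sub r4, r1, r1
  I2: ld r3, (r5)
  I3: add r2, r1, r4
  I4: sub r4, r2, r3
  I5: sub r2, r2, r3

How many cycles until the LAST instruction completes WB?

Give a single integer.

Answer: 13

Derivation:
I0 add r3 <- r5,r5: IF@1 ID@2 stall=0 (-) EX@3 MEM@4 WB@5
I1 sub r4 <- r1,r1: IF@2 ID@3 stall=0 (-) EX@4 MEM@5 WB@6
I2 ld r3 <- r5: IF@3 ID@4 stall=0 (-) EX@5 MEM@6 WB@7
I3 add r2 <- r1,r4: IF@4 ID@5 stall=1 (RAW on I1.r4 (WB@6)) EX@7 MEM@8 WB@9
I4 sub r4 <- r2,r3: IF@5 ID@7 stall=2 (RAW on I3.r2 (WB@9)) EX@10 MEM@11 WB@12
I5 sub r2 <- r2,r3: IF@7 ID@10 stall=0 (-) EX@11 MEM@12 WB@13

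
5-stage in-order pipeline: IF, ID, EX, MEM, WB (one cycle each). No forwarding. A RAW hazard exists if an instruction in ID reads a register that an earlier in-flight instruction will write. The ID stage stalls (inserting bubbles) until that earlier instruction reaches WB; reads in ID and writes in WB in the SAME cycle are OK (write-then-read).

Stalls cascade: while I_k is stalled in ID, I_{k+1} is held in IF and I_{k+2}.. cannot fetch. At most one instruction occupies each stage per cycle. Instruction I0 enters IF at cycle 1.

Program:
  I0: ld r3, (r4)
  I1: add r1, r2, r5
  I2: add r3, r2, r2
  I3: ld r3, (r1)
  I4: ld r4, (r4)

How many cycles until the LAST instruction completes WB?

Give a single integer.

I0 ld r3 <- r4: IF@1 ID@2 stall=0 (-) EX@3 MEM@4 WB@5
I1 add r1 <- r2,r5: IF@2 ID@3 stall=0 (-) EX@4 MEM@5 WB@6
I2 add r3 <- r2,r2: IF@3 ID@4 stall=0 (-) EX@5 MEM@6 WB@7
I3 ld r3 <- r1: IF@4 ID@5 stall=1 (RAW on I1.r1 (WB@6)) EX@7 MEM@8 WB@9
I4 ld r4 <- r4: IF@5 ID@7 stall=0 (-) EX@8 MEM@9 WB@10

Answer: 10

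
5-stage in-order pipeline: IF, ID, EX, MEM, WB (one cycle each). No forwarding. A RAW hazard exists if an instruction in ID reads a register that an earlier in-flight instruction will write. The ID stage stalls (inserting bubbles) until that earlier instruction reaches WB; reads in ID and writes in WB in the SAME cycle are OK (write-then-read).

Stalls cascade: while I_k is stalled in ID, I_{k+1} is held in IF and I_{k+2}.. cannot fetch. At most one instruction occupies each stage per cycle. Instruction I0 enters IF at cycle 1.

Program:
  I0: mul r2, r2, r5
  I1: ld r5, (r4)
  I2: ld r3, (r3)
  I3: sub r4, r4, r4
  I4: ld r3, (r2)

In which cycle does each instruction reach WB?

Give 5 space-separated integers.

I0 mul r2 <- r2,r5: IF@1 ID@2 stall=0 (-) EX@3 MEM@4 WB@5
I1 ld r5 <- r4: IF@2 ID@3 stall=0 (-) EX@4 MEM@5 WB@6
I2 ld r3 <- r3: IF@3 ID@4 stall=0 (-) EX@5 MEM@6 WB@7
I3 sub r4 <- r4,r4: IF@4 ID@5 stall=0 (-) EX@6 MEM@7 WB@8
I4 ld r3 <- r2: IF@5 ID@6 stall=0 (-) EX@7 MEM@8 WB@9

Answer: 5 6 7 8 9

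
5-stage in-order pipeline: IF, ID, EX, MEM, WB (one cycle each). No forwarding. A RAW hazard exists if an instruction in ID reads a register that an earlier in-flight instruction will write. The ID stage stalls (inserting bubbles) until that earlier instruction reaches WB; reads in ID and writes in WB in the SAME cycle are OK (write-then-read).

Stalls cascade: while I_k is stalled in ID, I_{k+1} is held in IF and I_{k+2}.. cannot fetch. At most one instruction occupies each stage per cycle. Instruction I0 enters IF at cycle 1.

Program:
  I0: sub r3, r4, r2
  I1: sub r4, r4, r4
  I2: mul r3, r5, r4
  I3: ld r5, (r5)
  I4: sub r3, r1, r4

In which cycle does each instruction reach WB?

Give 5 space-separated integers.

Answer: 5 6 9 10 11

Derivation:
I0 sub r3 <- r4,r2: IF@1 ID@2 stall=0 (-) EX@3 MEM@4 WB@5
I1 sub r4 <- r4,r4: IF@2 ID@3 stall=0 (-) EX@4 MEM@5 WB@6
I2 mul r3 <- r5,r4: IF@3 ID@4 stall=2 (RAW on I1.r4 (WB@6)) EX@7 MEM@8 WB@9
I3 ld r5 <- r5: IF@4 ID@7 stall=0 (-) EX@8 MEM@9 WB@10
I4 sub r3 <- r1,r4: IF@7 ID@8 stall=0 (-) EX@9 MEM@10 WB@11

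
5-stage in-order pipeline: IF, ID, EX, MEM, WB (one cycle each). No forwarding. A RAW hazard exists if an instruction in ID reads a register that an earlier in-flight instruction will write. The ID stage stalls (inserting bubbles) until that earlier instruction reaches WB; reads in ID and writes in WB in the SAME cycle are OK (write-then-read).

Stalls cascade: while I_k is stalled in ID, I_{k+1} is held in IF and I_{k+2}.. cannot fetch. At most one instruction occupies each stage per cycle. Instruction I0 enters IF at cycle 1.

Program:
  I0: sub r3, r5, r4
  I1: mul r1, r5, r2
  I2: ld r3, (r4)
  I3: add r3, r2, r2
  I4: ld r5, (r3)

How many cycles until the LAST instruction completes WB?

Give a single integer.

I0 sub r3 <- r5,r4: IF@1 ID@2 stall=0 (-) EX@3 MEM@4 WB@5
I1 mul r1 <- r5,r2: IF@2 ID@3 stall=0 (-) EX@4 MEM@5 WB@6
I2 ld r3 <- r4: IF@3 ID@4 stall=0 (-) EX@5 MEM@6 WB@7
I3 add r3 <- r2,r2: IF@4 ID@5 stall=0 (-) EX@6 MEM@7 WB@8
I4 ld r5 <- r3: IF@5 ID@6 stall=2 (RAW on I3.r3 (WB@8)) EX@9 MEM@10 WB@11

Answer: 11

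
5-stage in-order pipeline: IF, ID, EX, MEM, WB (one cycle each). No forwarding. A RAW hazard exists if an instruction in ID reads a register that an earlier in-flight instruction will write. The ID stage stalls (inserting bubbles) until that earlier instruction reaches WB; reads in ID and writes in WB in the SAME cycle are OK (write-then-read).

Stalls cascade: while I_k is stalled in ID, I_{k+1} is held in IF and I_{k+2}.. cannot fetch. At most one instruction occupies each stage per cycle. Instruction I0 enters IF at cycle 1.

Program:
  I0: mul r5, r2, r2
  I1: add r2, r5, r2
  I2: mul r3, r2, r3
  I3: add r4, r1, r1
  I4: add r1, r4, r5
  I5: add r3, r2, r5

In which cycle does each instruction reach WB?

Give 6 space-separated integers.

Answer: 5 8 11 12 15 16

Derivation:
I0 mul r5 <- r2,r2: IF@1 ID@2 stall=0 (-) EX@3 MEM@4 WB@5
I1 add r2 <- r5,r2: IF@2 ID@3 stall=2 (RAW on I0.r5 (WB@5)) EX@6 MEM@7 WB@8
I2 mul r3 <- r2,r3: IF@3 ID@6 stall=2 (RAW on I1.r2 (WB@8)) EX@9 MEM@10 WB@11
I3 add r4 <- r1,r1: IF@6 ID@9 stall=0 (-) EX@10 MEM@11 WB@12
I4 add r1 <- r4,r5: IF@9 ID@10 stall=2 (RAW on I3.r4 (WB@12)) EX@13 MEM@14 WB@15
I5 add r3 <- r2,r5: IF@10 ID@13 stall=0 (-) EX@14 MEM@15 WB@16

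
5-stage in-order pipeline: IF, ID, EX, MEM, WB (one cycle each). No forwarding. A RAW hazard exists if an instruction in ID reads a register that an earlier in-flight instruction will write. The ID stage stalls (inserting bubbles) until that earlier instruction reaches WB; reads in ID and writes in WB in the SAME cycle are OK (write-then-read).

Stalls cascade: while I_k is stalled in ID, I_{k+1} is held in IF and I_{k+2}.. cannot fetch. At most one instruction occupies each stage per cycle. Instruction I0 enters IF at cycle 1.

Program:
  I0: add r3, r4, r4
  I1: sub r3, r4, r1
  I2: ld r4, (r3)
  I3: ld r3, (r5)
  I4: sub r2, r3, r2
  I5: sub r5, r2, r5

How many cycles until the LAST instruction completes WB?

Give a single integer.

I0 add r3 <- r4,r4: IF@1 ID@2 stall=0 (-) EX@3 MEM@4 WB@5
I1 sub r3 <- r4,r1: IF@2 ID@3 stall=0 (-) EX@4 MEM@5 WB@6
I2 ld r4 <- r3: IF@3 ID@4 stall=2 (RAW on I1.r3 (WB@6)) EX@7 MEM@8 WB@9
I3 ld r3 <- r5: IF@4 ID@7 stall=0 (-) EX@8 MEM@9 WB@10
I4 sub r2 <- r3,r2: IF@7 ID@8 stall=2 (RAW on I3.r3 (WB@10)) EX@11 MEM@12 WB@13
I5 sub r5 <- r2,r5: IF@8 ID@11 stall=2 (RAW on I4.r2 (WB@13)) EX@14 MEM@15 WB@16

Answer: 16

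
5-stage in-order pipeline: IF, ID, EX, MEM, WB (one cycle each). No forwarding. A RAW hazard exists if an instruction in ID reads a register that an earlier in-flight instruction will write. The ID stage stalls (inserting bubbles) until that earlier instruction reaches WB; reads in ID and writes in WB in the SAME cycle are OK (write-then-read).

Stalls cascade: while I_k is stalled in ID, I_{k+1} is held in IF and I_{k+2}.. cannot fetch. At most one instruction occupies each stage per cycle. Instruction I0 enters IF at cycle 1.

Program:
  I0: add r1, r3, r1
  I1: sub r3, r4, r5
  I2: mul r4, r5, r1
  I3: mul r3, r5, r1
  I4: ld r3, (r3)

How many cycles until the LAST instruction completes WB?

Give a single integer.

Answer: 12

Derivation:
I0 add r1 <- r3,r1: IF@1 ID@2 stall=0 (-) EX@3 MEM@4 WB@5
I1 sub r3 <- r4,r5: IF@2 ID@3 stall=0 (-) EX@4 MEM@5 WB@6
I2 mul r4 <- r5,r1: IF@3 ID@4 stall=1 (RAW on I0.r1 (WB@5)) EX@6 MEM@7 WB@8
I3 mul r3 <- r5,r1: IF@4 ID@6 stall=0 (-) EX@7 MEM@8 WB@9
I4 ld r3 <- r3: IF@6 ID@7 stall=2 (RAW on I3.r3 (WB@9)) EX@10 MEM@11 WB@12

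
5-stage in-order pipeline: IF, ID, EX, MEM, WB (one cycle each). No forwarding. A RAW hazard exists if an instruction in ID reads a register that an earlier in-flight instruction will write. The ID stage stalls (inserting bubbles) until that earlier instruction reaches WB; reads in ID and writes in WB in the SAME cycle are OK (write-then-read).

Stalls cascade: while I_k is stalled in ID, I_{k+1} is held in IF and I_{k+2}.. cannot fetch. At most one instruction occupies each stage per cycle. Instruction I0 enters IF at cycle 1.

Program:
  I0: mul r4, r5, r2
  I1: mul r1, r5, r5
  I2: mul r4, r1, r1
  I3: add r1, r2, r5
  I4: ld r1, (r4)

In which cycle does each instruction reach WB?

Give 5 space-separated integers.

Answer: 5 6 9 10 12

Derivation:
I0 mul r4 <- r5,r2: IF@1 ID@2 stall=0 (-) EX@3 MEM@4 WB@5
I1 mul r1 <- r5,r5: IF@2 ID@3 stall=0 (-) EX@4 MEM@5 WB@6
I2 mul r4 <- r1,r1: IF@3 ID@4 stall=2 (RAW on I1.r1 (WB@6)) EX@7 MEM@8 WB@9
I3 add r1 <- r2,r5: IF@4 ID@7 stall=0 (-) EX@8 MEM@9 WB@10
I4 ld r1 <- r4: IF@7 ID@8 stall=1 (RAW on I2.r4 (WB@9)) EX@10 MEM@11 WB@12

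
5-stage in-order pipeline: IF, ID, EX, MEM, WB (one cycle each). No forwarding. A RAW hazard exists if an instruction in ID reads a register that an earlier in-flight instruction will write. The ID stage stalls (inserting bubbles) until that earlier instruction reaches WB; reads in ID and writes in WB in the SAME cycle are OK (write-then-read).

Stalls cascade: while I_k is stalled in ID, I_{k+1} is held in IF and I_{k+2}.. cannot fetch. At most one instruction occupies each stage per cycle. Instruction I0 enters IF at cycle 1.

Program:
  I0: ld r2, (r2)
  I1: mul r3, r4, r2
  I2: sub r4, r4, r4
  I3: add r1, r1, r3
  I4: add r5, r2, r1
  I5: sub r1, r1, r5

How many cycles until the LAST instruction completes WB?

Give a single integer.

I0 ld r2 <- r2: IF@1 ID@2 stall=0 (-) EX@3 MEM@4 WB@5
I1 mul r3 <- r4,r2: IF@2 ID@3 stall=2 (RAW on I0.r2 (WB@5)) EX@6 MEM@7 WB@8
I2 sub r4 <- r4,r4: IF@3 ID@6 stall=0 (-) EX@7 MEM@8 WB@9
I3 add r1 <- r1,r3: IF@6 ID@7 stall=1 (RAW on I1.r3 (WB@8)) EX@9 MEM@10 WB@11
I4 add r5 <- r2,r1: IF@7 ID@9 stall=2 (RAW on I3.r1 (WB@11)) EX@12 MEM@13 WB@14
I5 sub r1 <- r1,r5: IF@9 ID@12 stall=2 (RAW on I4.r5 (WB@14)) EX@15 MEM@16 WB@17

Answer: 17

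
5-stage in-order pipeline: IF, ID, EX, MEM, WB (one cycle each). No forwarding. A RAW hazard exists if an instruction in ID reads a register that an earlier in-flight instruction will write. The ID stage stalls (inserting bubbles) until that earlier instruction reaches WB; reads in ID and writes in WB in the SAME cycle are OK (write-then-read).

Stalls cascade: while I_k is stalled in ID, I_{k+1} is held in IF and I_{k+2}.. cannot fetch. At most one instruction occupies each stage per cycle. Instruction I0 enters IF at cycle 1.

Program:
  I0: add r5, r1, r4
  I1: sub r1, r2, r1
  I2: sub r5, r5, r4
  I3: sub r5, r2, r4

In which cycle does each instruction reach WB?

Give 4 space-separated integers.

I0 add r5 <- r1,r4: IF@1 ID@2 stall=0 (-) EX@3 MEM@4 WB@5
I1 sub r1 <- r2,r1: IF@2 ID@3 stall=0 (-) EX@4 MEM@5 WB@6
I2 sub r5 <- r5,r4: IF@3 ID@4 stall=1 (RAW on I0.r5 (WB@5)) EX@6 MEM@7 WB@8
I3 sub r5 <- r2,r4: IF@4 ID@6 stall=0 (-) EX@7 MEM@8 WB@9

Answer: 5 6 8 9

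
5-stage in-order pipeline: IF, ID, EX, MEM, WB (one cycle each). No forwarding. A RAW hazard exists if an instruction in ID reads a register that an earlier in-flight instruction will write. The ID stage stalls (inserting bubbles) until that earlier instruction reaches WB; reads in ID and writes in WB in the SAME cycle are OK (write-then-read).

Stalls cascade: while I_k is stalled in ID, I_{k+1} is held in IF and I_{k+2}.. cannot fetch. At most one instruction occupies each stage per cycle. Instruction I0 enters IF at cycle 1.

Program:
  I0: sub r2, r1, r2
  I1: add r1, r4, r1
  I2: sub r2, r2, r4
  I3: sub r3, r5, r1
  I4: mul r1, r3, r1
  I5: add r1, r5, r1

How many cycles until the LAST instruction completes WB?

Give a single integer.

I0 sub r2 <- r1,r2: IF@1 ID@2 stall=0 (-) EX@3 MEM@4 WB@5
I1 add r1 <- r4,r1: IF@2 ID@3 stall=0 (-) EX@4 MEM@5 WB@6
I2 sub r2 <- r2,r4: IF@3 ID@4 stall=1 (RAW on I0.r2 (WB@5)) EX@6 MEM@7 WB@8
I3 sub r3 <- r5,r1: IF@4 ID@6 stall=0 (-) EX@7 MEM@8 WB@9
I4 mul r1 <- r3,r1: IF@6 ID@7 stall=2 (RAW on I3.r3 (WB@9)) EX@10 MEM@11 WB@12
I5 add r1 <- r5,r1: IF@7 ID@10 stall=2 (RAW on I4.r1 (WB@12)) EX@13 MEM@14 WB@15

Answer: 15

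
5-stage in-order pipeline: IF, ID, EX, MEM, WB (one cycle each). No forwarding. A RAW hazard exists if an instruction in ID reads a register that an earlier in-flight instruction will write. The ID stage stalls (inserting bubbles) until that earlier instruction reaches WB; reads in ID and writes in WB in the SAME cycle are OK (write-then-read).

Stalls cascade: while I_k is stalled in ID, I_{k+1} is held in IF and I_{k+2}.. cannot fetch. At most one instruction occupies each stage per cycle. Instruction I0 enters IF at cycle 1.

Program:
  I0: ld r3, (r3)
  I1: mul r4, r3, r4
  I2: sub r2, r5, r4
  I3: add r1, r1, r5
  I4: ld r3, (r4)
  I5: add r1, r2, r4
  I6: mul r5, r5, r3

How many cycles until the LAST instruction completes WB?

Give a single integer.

I0 ld r3 <- r3: IF@1 ID@2 stall=0 (-) EX@3 MEM@4 WB@5
I1 mul r4 <- r3,r4: IF@2 ID@3 stall=2 (RAW on I0.r3 (WB@5)) EX@6 MEM@7 WB@8
I2 sub r2 <- r5,r4: IF@3 ID@6 stall=2 (RAW on I1.r4 (WB@8)) EX@9 MEM@10 WB@11
I3 add r1 <- r1,r5: IF@6 ID@9 stall=0 (-) EX@10 MEM@11 WB@12
I4 ld r3 <- r4: IF@9 ID@10 stall=0 (-) EX@11 MEM@12 WB@13
I5 add r1 <- r2,r4: IF@10 ID@11 stall=0 (-) EX@12 MEM@13 WB@14
I6 mul r5 <- r5,r3: IF@11 ID@12 stall=1 (RAW on I4.r3 (WB@13)) EX@14 MEM@15 WB@16

Answer: 16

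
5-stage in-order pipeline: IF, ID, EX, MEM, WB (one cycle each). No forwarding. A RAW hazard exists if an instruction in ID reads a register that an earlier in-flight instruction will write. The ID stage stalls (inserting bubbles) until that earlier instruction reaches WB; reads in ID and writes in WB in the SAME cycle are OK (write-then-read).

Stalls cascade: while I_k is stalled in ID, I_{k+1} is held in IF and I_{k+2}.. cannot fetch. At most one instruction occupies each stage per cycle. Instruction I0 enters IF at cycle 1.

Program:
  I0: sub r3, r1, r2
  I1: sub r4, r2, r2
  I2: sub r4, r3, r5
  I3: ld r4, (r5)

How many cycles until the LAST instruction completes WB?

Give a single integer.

Answer: 9

Derivation:
I0 sub r3 <- r1,r2: IF@1 ID@2 stall=0 (-) EX@3 MEM@4 WB@5
I1 sub r4 <- r2,r2: IF@2 ID@3 stall=0 (-) EX@4 MEM@5 WB@6
I2 sub r4 <- r3,r5: IF@3 ID@4 stall=1 (RAW on I0.r3 (WB@5)) EX@6 MEM@7 WB@8
I3 ld r4 <- r5: IF@4 ID@6 stall=0 (-) EX@7 MEM@8 WB@9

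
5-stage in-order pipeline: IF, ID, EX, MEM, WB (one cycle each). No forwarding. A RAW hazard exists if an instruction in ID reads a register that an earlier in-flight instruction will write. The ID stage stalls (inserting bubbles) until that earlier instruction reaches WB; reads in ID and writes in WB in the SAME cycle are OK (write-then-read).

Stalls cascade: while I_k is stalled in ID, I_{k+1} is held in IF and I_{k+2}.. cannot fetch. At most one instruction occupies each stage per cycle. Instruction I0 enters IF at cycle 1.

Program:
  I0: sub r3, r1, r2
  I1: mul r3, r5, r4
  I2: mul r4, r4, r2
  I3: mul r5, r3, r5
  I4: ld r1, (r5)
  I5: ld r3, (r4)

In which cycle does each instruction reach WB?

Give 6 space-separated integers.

Answer: 5 6 7 9 12 13

Derivation:
I0 sub r3 <- r1,r2: IF@1 ID@2 stall=0 (-) EX@3 MEM@4 WB@5
I1 mul r3 <- r5,r4: IF@2 ID@3 stall=0 (-) EX@4 MEM@5 WB@6
I2 mul r4 <- r4,r2: IF@3 ID@4 stall=0 (-) EX@5 MEM@6 WB@7
I3 mul r5 <- r3,r5: IF@4 ID@5 stall=1 (RAW on I1.r3 (WB@6)) EX@7 MEM@8 WB@9
I4 ld r1 <- r5: IF@5 ID@7 stall=2 (RAW on I3.r5 (WB@9)) EX@10 MEM@11 WB@12
I5 ld r3 <- r4: IF@7 ID@10 stall=0 (-) EX@11 MEM@12 WB@13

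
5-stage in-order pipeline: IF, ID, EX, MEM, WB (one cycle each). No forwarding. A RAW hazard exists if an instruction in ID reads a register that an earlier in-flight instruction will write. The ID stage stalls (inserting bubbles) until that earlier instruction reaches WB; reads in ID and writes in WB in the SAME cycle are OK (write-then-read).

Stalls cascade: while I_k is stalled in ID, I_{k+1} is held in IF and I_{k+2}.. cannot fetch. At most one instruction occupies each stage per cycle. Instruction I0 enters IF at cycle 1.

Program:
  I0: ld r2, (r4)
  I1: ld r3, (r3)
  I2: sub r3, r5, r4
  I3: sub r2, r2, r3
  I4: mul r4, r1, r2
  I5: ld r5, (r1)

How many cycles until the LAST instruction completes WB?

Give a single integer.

Answer: 14

Derivation:
I0 ld r2 <- r4: IF@1 ID@2 stall=0 (-) EX@3 MEM@4 WB@5
I1 ld r3 <- r3: IF@2 ID@3 stall=0 (-) EX@4 MEM@5 WB@6
I2 sub r3 <- r5,r4: IF@3 ID@4 stall=0 (-) EX@5 MEM@6 WB@7
I3 sub r2 <- r2,r3: IF@4 ID@5 stall=2 (RAW on I2.r3 (WB@7)) EX@8 MEM@9 WB@10
I4 mul r4 <- r1,r2: IF@5 ID@8 stall=2 (RAW on I3.r2 (WB@10)) EX@11 MEM@12 WB@13
I5 ld r5 <- r1: IF@8 ID@11 stall=0 (-) EX@12 MEM@13 WB@14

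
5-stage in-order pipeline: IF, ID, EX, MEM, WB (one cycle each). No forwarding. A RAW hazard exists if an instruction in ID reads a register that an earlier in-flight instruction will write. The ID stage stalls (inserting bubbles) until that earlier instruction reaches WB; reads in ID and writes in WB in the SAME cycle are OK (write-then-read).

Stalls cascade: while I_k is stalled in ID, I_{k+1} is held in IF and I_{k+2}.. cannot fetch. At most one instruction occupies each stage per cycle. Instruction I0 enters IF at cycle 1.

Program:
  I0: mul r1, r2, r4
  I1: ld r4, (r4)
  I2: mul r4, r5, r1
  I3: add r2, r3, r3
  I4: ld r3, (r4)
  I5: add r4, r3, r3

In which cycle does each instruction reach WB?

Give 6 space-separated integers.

Answer: 5 6 8 9 11 14

Derivation:
I0 mul r1 <- r2,r4: IF@1 ID@2 stall=0 (-) EX@3 MEM@4 WB@5
I1 ld r4 <- r4: IF@2 ID@3 stall=0 (-) EX@4 MEM@5 WB@6
I2 mul r4 <- r5,r1: IF@3 ID@4 stall=1 (RAW on I0.r1 (WB@5)) EX@6 MEM@7 WB@8
I3 add r2 <- r3,r3: IF@4 ID@6 stall=0 (-) EX@7 MEM@8 WB@9
I4 ld r3 <- r4: IF@6 ID@7 stall=1 (RAW on I2.r4 (WB@8)) EX@9 MEM@10 WB@11
I5 add r4 <- r3,r3: IF@7 ID@9 stall=2 (RAW on I4.r3 (WB@11)) EX@12 MEM@13 WB@14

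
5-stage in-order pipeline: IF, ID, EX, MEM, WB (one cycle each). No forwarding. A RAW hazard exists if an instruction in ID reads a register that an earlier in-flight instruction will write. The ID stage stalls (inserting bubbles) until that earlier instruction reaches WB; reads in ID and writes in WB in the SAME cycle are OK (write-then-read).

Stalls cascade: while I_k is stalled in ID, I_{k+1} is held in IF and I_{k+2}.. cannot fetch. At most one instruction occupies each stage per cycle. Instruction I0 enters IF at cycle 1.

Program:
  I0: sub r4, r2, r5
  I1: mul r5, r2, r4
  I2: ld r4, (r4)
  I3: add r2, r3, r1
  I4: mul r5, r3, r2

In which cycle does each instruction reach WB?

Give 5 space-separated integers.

I0 sub r4 <- r2,r5: IF@1 ID@2 stall=0 (-) EX@3 MEM@4 WB@5
I1 mul r5 <- r2,r4: IF@2 ID@3 stall=2 (RAW on I0.r4 (WB@5)) EX@6 MEM@7 WB@8
I2 ld r4 <- r4: IF@3 ID@6 stall=0 (-) EX@7 MEM@8 WB@9
I3 add r2 <- r3,r1: IF@6 ID@7 stall=0 (-) EX@8 MEM@9 WB@10
I4 mul r5 <- r3,r2: IF@7 ID@8 stall=2 (RAW on I3.r2 (WB@10)) EX@11 MEM@12 WB@13

Answer: 5 8 9 10 13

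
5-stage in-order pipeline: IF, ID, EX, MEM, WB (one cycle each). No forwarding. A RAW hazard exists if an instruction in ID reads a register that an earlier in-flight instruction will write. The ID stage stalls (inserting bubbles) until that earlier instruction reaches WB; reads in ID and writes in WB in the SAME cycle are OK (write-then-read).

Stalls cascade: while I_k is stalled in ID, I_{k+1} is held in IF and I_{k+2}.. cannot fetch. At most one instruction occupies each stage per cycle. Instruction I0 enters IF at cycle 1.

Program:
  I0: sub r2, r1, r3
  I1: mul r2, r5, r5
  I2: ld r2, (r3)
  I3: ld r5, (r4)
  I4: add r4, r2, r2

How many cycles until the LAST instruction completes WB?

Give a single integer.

I0 sub r2 <- r1,r3: IF@1 ID@2 stall=0 (-) EX@3 MEM@4 WB@5
I1 mul r2 <- r5,r5: IF@2 ID@3 stall=0 (-) EX@4 MEM@5 WB@6
I2 ld r2 <- r3: IF@3 ID@4 stall=0 (-) EX@5 MEM@6 WB@7
I3 ld r5 <- r4: IF@4 ID@5 stall=0 (-) EX@6 MEM@7 WB@8
I4 add r4 <- r2,r2: IF@5 ID@6 stall=1 (RAW on I2.r2 (WB@7)) EX@8 MEM@9 WB@10

Answer: 10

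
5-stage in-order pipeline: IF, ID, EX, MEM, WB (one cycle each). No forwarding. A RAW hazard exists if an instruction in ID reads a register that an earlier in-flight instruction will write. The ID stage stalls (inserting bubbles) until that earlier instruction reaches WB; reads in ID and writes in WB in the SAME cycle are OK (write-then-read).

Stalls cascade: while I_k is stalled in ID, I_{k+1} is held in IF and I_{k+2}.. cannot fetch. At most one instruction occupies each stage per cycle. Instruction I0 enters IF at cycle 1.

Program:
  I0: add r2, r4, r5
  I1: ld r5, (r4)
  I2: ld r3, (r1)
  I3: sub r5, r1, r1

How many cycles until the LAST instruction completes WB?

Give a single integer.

Answer: 8

Derivation:
I0 add r2 <- r4,r5: IF@1 ID@2 stall=0 (-) EX@3 MEM@4 WB@5
I1 ld r5 <- r4: IF@2 ID@3 stall=0 (-) EX@4 MEM@5 WB@6
I2 ld r3 <- r1: IF@3 ID@4 stall=0 (-) EX@5 MEM@6 WB@7
I3 sub r5 <- r1,r1: IF@4 ID@5 stall=0 (-) EX@6 MEM@7 WB@8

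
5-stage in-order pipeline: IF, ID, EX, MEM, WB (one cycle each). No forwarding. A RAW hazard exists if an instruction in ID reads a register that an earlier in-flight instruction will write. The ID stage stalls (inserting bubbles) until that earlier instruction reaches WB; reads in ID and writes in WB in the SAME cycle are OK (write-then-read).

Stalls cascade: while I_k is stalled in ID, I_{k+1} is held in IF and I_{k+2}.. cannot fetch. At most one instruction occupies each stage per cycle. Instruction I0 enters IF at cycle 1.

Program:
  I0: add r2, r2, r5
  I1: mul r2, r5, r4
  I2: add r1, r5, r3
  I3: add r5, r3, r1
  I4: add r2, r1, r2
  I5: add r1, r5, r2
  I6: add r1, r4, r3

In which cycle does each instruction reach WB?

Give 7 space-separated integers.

Answer: 5 6 7 10 11 14 15

Derivation:
I0 add r2 <- r2,r5: IF@1 ID@2 stall=0 (-) EX@3 MEM@4 WB@5
I1 mul r2 <- r5,r4: IF@2 ID@3 stall=0 (-) EX@4 MEM@5 WB@6
I2 add r1 <- r5,r3: IF@3 ID@4 stall=0 (-) EX@5 MEM@6 WB@7
I3 add r5 <- r3,r1: IF@4 ID@5 stall=2 (RAW on I2.r1 (WB@7)) EX@8 MEM@9 WB@10
I4 add r2 <- r1,r2: IF@5 ID@8 stall=0 (-) EX@9 MEM@10 WB@11
I5 add r1 <- r5,r2: IF@8 ID@9 stall=2 (RAW on I4.r2 (WB@11)) EX@12 MEM@13 WB@14
I6 add r1 <- r4,r3: IF@9 ID@12 stall=0 (-) EX@13 MEM@14 WB@15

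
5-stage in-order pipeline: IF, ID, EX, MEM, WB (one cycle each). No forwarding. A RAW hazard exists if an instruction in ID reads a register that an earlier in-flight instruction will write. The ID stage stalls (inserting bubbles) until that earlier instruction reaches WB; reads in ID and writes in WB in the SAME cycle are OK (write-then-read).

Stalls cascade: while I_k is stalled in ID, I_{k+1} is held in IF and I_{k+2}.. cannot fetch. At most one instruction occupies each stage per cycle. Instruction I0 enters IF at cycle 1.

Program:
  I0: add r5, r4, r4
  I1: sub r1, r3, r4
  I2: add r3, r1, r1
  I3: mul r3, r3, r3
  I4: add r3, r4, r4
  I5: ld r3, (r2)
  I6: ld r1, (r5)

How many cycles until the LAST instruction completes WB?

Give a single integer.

I0 add r5 <- r4,r4: IF@1 ID@2 stall=0 (-) EX@3 MEM@4 WB@5
I1 sub r1 <- r3,r4: IF@2 ID@3 stall=0 (-) EX@4 MEM@5 WB@6
I2 add r3 <- r1,r1: IF@3 ID@4 stall=2 (RAW on I1.r1 (WB@6)) EX@7 MEM@8 WB@9
I3 mul r3 <- r3,r3: IF@4 ID@7 stall=2 (RAW on I2.r3 (WB@9)) EX@10 MEM@11 WB@12
I4 add r3 <- r4,r4: IF@7 ID@10 stall=0 (-) EX@11 MEM@12 WB@13
I5 ld r3 <- r2: IF@10 ID@11 stall=0 (-) EX@12 MEM@13 WB@14
I6 ld r1 <- r5: IF@11 ID@12 stall=0 (-) EX@13 MEM@14 WB@15

Answer: 15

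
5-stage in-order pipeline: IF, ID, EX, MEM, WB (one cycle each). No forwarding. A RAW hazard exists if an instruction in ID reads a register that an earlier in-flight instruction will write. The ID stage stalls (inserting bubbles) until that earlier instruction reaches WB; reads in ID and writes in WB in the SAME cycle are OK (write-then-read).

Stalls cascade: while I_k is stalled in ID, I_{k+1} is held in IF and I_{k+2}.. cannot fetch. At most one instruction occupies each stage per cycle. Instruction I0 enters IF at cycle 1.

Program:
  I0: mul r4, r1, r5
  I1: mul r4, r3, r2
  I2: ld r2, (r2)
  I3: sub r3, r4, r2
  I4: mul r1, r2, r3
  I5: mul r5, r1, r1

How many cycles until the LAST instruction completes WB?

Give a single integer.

Answer: 16

Derivation:
I0 mul r4 <- r1,r5: IF@1 ID@2 stall=0 (-) EX@3 MEM@4 WB@5
I1 mul r4 <- r3,r2: IF@2 ID@3 stall=0 (-) EX@4 MEM@5 WB@6
I2 ld r2 <- r2: IF@3 ID@4 stall=0 (-) EX@5 MEM@6 WB@7
I3 sub r3 <- r4,r2: IF@4 ID@5 stall=2 (RAW on I2.r2 (WB@7)) EX@8 MEM@9 WB@10
I4 mul r1 <- r2,r3: IF@5 ID@8 stall=2 (RAW on I3.r3 (WB@10)) EX@11 MEM@12 WB@13
I5 mul r5 <- r1,r1: IF@8 ID@11 stall=2 (RAW on I4.r1 (WB@13)) EX@14 MEM@15 WB@16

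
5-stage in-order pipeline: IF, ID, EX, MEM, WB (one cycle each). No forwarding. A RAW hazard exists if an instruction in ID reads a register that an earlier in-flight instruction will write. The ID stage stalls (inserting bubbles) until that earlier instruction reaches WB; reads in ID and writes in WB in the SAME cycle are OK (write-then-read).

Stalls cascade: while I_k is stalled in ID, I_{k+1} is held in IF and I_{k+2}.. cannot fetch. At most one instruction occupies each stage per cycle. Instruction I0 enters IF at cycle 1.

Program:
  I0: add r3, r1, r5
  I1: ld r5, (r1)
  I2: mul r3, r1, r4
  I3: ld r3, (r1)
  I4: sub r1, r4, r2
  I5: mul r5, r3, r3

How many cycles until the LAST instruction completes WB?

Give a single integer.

Answer: 11

Derivation:
I0 add r3 <- r1,r5: IF@1 ID@2 stall=0 (-) EX@3 MEM@4 WB@5
I1 ld r5 <- r1: IF@2 ID@3 stall=0 (-) EX@4 MEM@5 WB@6
I2 mul r3 <- r1,r4: IF@3 ID@4 stall=0 (-) EX@5 MEM@6 WB@7
I3 ld r3 <- r1: IF@4 ID@5 stall=0 (-) EX@6 MEM@7 WB@8
I4 sub r1 <- r4,r2: IF@5 ID@6 stall=0 (-) EX@7 MEM@8 WB@9
I5 mul r5 <- r3,r3: IF@6 ID@7 stall=1 (RAW on I3.r3 (WB@8)) EX@9 MEM@10 WB@11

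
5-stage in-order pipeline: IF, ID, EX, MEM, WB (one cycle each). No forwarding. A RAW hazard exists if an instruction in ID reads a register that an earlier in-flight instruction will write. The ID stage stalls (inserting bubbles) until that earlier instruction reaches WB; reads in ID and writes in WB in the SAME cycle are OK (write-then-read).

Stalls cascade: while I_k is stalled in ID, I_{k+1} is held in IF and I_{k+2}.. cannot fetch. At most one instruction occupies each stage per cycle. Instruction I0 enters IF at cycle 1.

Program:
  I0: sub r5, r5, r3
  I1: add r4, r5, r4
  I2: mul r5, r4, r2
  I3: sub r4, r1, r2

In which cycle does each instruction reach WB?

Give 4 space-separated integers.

I0 sub r5 <- r5,r3: IF@1 ID@2 stall=0 (-) EX@3 MEM@4 WB@5
I1 add r4 <- r5,r4: IF@2 ID@3 stall=2 (RAW on I0.r5 (WB@5)) EX@6 MEM@7 WB@8
I2 mul r5 <- r4,r2: IF@3 ID@6 stall=2 (RAW on I1.r4 (WB@8)) EX@9 MEM@10 WB@11
I3 sub r4 <- r1,r2: IF@6 ID@9 stall=0 (-) EX@10 MEM@11 WB@12

Answer: 5 8 11 12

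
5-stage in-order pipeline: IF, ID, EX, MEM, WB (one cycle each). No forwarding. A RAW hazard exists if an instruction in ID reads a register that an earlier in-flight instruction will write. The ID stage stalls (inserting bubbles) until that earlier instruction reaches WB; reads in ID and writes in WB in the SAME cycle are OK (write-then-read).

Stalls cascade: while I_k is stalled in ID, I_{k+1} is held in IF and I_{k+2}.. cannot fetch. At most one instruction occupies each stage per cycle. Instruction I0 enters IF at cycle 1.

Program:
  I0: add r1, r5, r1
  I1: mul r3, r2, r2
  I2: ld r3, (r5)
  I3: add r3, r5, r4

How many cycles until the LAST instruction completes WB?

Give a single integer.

I0 add r1 <- r5,r1: IF@1 ID@2 stall=0 (-) EX@3 MEM@4 WB@5
I1 mul r3 <- r2,r2: IF@2 ID@3 stall=0 (-) EX@4 MEM@5 WB@6
I2 ld r3 <- r5: IF@3 ID@4 stall=0 (-) EX@5 MEM@6 WB@7
I3 add r3 <- r5,r4: IF@4 ID@5 stall=0 (-) EX@6 MEM@7 WB@8

Answer: 8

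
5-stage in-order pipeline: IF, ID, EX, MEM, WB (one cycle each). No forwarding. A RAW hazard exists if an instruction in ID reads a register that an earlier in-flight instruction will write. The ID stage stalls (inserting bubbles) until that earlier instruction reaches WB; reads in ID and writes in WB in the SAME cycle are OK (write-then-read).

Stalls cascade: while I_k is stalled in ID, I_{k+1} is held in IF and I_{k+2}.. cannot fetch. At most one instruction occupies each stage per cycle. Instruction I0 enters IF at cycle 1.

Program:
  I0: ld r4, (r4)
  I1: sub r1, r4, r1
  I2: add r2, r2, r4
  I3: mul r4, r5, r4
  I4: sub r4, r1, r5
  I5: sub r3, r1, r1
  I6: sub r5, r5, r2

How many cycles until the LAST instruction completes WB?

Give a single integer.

Answer: 13

Derivation:
I0 ld r4 <- r4: IF@1 ID@2 stall=0 (-) EX@3 MEM@4 WB@5
I1 sub r1 <- r4,r1: IF@2 ID@3 stall=2 (RAW on I0.r4 (WB@5)) EX@6 MEM@7 WB@8
I2 add r2 <- r2,r4: IF@3 ID@6 stall=0 (-) EX@7 MEM@8 WB@9
I3 mul r4 <- r5,r4: IF@6 ID@7 stall=0 (-) EX@8 MEM@9 WB@10
I4 sub r4 <- r1,r5: IF@7 ID@8 stall=0 (-) EX@9 MEM@10 WB@11
I5 sub r3 <- r1,r1: IF@8 ID@9 stall=0 (-) EX@10 MEM@11 WB@12
I6 sub r5 <- r5,r2: IF@9 ID@10 stall=0 (-) EX@11 MEM@12 WB@13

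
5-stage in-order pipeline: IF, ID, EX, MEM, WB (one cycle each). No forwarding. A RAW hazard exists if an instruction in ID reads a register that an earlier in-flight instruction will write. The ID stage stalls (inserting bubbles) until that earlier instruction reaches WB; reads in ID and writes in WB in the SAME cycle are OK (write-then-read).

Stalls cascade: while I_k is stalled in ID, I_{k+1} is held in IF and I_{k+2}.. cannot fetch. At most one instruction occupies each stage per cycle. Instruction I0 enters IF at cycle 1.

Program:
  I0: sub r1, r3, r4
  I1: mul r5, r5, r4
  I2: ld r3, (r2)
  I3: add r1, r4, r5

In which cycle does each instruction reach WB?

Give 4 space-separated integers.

Answer: 5 6 7 9

Derivation:
I0 sub r1 <- r3,r4: IF@1 ID@2 stall=0 (-) EX@3 MEM@4 WB@5
I1 mul r5 <- r5,r4: IF@2 ID@3 stall=0 (-) EX@4 MEM@5 WB@6
I2 ld r3 <- r2: IF@3 ID@4 stall=0 (-) EX@5 MEM@6 WB@7
I3 add r1 <- r4,r5: IF@4 ID@5 stall=1 (RAW on I1.r5 (WB@6)) EX@7 MEM@8 WB@9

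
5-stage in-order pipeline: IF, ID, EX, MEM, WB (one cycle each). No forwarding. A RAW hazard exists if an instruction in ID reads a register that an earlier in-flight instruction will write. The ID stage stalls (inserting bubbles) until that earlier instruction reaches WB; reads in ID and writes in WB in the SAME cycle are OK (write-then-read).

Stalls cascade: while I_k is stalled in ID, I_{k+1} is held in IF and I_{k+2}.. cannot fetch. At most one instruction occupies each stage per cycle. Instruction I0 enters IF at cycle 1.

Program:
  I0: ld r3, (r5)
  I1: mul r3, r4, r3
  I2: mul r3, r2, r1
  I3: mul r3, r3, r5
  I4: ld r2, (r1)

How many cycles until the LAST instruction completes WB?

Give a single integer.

Answer: 13

Derivation:
I0 ld r3 <- r5: IF@1 ID@2 stall=0 (-) EX@3 MEM@4 WB@5
I1 mul r3 <- r4,r3: IF@2 ID@3 stall=2 (RAW on I0.r3 (WB@5)) EX@6 MEM@7 WB@8
I2 mul r3 <- r2,r1: IF@3 ID@6 stall=0 (-) EX@7 MEM@8 WB@9
I3 mul r3 <- r3,r5: IF@6 ID@7 stall=2 (RAW on I2.r3 (WB@9)) EX@10 MEM@11 WB@12
I4 ld r2 <- r1: IF@7 ID@10 stall=0 (-) EX@11 MEM@12 WB@13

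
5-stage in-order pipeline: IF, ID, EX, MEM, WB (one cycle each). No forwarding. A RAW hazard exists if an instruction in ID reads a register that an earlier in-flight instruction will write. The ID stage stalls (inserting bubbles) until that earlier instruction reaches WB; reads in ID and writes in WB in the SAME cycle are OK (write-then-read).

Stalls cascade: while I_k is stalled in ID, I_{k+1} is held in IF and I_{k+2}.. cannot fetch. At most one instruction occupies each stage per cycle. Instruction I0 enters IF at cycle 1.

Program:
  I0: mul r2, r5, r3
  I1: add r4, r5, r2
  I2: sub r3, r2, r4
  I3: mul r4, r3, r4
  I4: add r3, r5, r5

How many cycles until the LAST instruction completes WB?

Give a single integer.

I0 mul r2 <- r5,r3: IF@1 ID@2 stall=0 (-) EX@3 MEM@4 WB@5
I1 add r4 <- r5,r2: IF@2 ID@3 stall=2 (RAW on I0.r2 (WB@5)) EX@6 MEM@7 WB@8
I2 sub r3 <- r2,r4: IF@3 ID@6 stall=2 (RAW on I1.r4 (WB@8)) EX@9 MEM@10 WB@11
I3 mul r4 <- r3,r4: IF@6 ID@9 stall=2 (RAW on I2.r3 (WB@11)) EX@12 MEM@13 WB@14
I4 add r3 <- r5,r5: IF@9 ID@12 stall=0 (-) EX@13 MEM@14 WB@15

Answer: 15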